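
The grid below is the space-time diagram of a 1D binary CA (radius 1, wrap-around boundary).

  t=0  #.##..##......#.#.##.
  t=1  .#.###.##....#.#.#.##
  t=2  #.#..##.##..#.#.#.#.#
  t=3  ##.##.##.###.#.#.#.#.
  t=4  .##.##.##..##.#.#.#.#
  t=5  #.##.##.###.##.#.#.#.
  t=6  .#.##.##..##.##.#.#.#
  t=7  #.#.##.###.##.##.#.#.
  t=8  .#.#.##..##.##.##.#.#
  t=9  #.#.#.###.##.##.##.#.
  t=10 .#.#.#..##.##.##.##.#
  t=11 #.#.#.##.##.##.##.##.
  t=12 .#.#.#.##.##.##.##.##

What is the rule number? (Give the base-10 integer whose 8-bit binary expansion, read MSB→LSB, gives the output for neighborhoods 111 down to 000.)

114

  [7] ### => .  t=1,i=4
  [6] ##. => #  t=0,i=3
  [5] #.# => #  t=0,i=1
  [4] #.. => #  t=0,i=4
  [3] .## => .  t=0,i=2
  [2] .#. => .  t=0,i=0
  [1] ..# => #  t=0,i=5
  [0] ... => .  t=0,i=9
  bits 01110010 = 114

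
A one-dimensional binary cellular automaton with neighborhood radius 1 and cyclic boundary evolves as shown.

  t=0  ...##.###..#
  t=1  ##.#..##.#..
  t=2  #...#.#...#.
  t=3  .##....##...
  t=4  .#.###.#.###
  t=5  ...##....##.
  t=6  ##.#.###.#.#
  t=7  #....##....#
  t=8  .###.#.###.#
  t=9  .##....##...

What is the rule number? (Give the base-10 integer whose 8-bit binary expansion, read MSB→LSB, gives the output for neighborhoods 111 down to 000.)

  ###|#  b7=1 t=0,i=7
  ##.|.  b6=0 t=0,i=4
  #.#|.  b5=0 t=0,i=5
  #..|#  b4=1 t=0,i=0
  .##|#  b3=1 t=0,i=3
  .#.|.  b2=0 t=0,i=11
  ..#|.  b1=0 t=0,i=2
  ...|#  b0=1 t=0,i=1
  bits 10011001 = 153

153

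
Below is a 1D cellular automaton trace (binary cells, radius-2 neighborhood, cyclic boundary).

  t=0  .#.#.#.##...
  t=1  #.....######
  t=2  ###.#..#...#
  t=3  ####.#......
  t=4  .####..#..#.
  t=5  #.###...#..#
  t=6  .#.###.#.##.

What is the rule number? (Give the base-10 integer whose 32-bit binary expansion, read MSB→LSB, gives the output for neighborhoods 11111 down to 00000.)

  #####|.  b31=0 t=1,i=8
  ####.|#  b30=1 t=1,i=11
  ###.#|#  b29=1 t=2,i=2
  ###..|#  b28=1 t=1,i=0
  ##.##|#  b27=1 t=5,i=1
  ##.#.|#  b26=1 t=2,i=3
  ##..#|.  b25=0 t=4,i=5
  ##...|#  b24=1 t=0,i=9
  #.###|.  b23=0 t=5,i=2
  #.##.|#  b22=1 t=0,i=7
  #.#.#|.  b21=0 t=0,i=3
  #.#..|.  b20=0 t=2,i=4
  #..##|#  b19=1 t=4,i=0
  #..#.|.  b18=0 t=2,i=6
  #...#|.  b17=0 t=2,i=9
  #....|#  b16=1 t=0,i=10
  .####|#  b15=1 t=1,i=7
  .###.|#  b14=1 t=5,i=3
  .##.#|.  b13=0 t=5,i=0
  .##..|#  b12=1 t=0,i=8
  .#.##|#  b11=1 t=0,i=6
  .#.#.|.  b10=0 t=0,i=2
  .#..#|#  b9=1 t=2,i=5
  .#...|.  b8=0 t=2,i=8
  ..###|.  b7=0 t=1,i=6
  ..##.|.  b6=0 t=5,i=11
  ..#.#|.  b5=0 t=0,i=1
  ..#..|.  b4=0 t=2,i=7
  ...##|.  b3=0 t=1,i=5
  ...#.|#  b2=1 t=0,i=0
  ....#|#  b1=1 t=0,i=11
  .....|.  b0=0 t=1,i=3
  bits 01111101010010011101101000000110 = 2101991942

2101991942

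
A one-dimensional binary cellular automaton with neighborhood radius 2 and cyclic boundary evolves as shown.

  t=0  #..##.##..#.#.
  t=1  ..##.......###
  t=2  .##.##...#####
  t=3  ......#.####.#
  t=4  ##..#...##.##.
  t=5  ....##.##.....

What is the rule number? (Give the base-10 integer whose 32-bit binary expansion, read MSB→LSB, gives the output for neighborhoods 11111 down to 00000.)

  #####|#  b31=1 t=2,i=11
  ####.|.  b30=0 t=2,i=12
  ###.#|#  b29=1 t=2,i=13
  ###..|#  b28=1 t=1,i=13
  ##.##|.  b27=0 t=0,i=5
  ##.#.|#  b26=1 t=3,i=12
  ##..#|.  b25=0 t=0,i=8
  ##...|#  b24=1 t=1,i=4
  #.###|#  b23=1 t=3,i=8
  #.##.|.  b22=0 t=0,i=6
  #.#.#|#  b21=1 t=0,i=12
  #.#..|.  b20=0 t=0,i=0
  #..##|#  b19=1 t=0,i=2
  #..#.|.  b18=0 t=0,i=9
  #...#|.  b17=0 t=2,i=7
  #....|#  b16=1 t=1,i=5
  .####|#  b15=1 t=2,i=10
  .###.|#  b14=1 t=1,i=12
  .##.#|.  b13=0 t=0,i=4
  .##..|.  b12=0 t=0,i=7
  .#.##|.  b11=0 t=3,i=7
  .#.#.|#  b10=1 t=0,i=11
  .#..#|.  b9=0 t=0,i=1
  .#...|#  b8=1 t=3,i=0
  ..###|#  b7=1 t=1,i=11
  ..##.|#  b6=1 t=0,i=3
  ..#.#|.  b5=0 t=0,i=10
  ..#..|#  b4=1 t=4,i=4
  ...##|#  b3=1 t=1,i=10
  ...#.|.  b2=0 t=3,i=5
  ....#|#  b1=1 t=1,i=9
  .....|.  b0=0 t=1,i=6
  bits 10110101101010011100010111011010 = 3047802330

3047802330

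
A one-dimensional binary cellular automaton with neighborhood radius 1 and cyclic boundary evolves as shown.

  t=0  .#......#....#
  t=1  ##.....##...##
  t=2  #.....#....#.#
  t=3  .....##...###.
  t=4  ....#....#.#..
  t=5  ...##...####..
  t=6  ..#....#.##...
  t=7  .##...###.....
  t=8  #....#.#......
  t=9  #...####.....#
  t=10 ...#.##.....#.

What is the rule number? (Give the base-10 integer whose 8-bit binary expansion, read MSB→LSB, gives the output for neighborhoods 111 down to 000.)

166

  ###|#  b7=1 t=1,i=0
  ##.|.  b6=0 t=1,i=1
  #.#|#  b5=1 t=0,i=0
  #..|.  b4=0 t=0,i=2
  .##|.  b3=0 t=1,i=7
  .#.|#  b2=1 t=0,i=1
  ..#|#  b1=1 t=0,i=7
  ...|.  b0=0 t=0,i=3
  bits 10100110 = 166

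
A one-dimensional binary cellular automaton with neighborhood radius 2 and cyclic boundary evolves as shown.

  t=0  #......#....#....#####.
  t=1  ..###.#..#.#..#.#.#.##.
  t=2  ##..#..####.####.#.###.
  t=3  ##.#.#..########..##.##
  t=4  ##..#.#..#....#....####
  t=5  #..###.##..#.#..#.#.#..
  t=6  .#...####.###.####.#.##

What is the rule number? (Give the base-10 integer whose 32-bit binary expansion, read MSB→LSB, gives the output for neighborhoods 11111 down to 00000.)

1757920813

  nb #####: next=.  (t=0,i=19, bit31=0)
  nb ####.: next=#  (t=0,i=20, bit30=1)
  nb ###.#: next=#  (t=0,i=21, bit29=1)
  nb ###..: next=.  (t=3,i=15, bit28=0)
  nb ##.##: next=#  (t=2,i=11, bit27=1)
  nb ##.#.: next=.  (t=0,i=22, bit26=0)
  nb ##..#: next=.  (t=2,i=2, bit25=0)
  nb ##...: next=.  (t=1,i=22, bit24=0)
  nb #.###: next=#  (t=2,i=12, bit23=1)
  nb #.##.: next=#  (t=1,i=20, bit22=1)
  nb #.#.#: next=.  (t=1,i=16, bit21=0)
  nb #.#..: next=.  (t=0,i=0, bit20=0)
  nb #..##: next=.  (t=2,i=6, bit19=0)
  nb #..#.: next=#  (t=1,i=8, bit18=1)
  nb #...#: next=#  (t=1,i=0, bit17=1)
  nb #....: next=#  (t=0,i=2, bit16=1)
  nb .####: next=#  (t=0,i=18, bit15=1)
  nb .###.: next=.  (t=1,i=3, bit14=0)
  nb .##.#: next=#  (t=3,i=19, bit13=1)
  nb .##..: next=#  (t=1,i=21, bit12=1)
  nb .#.##: next=#  (t=1,i=19, bit11=1)
  nb .#.#.: next=#  (t=1,i=10, bit10=1)
  nb .#..#: next=#  (t=1,i=7, bit9=1)
  nb .#...: next=.  (t=0,i=1, bit8=0)
  nb ..###: next=.  (t=0,i=17, bit7=0)
  nb ..##.: next=.  (t=3,i=18, bit6=0)
  nb ..#.#: next=#  (t=1,i=9, bit5=1)
  nb ..#..: next=.  (t=0,i=7, bit4=0)
  nb ...##: next=#  (t=0,i=16, bit3=1)
  nb ...#.: next=#  (t=0,i=6, bit2=1)
  nb ....#: next=.  (t=0,i=5, bit1=0)
  nb .....: next=#  (t=0,i=3, bit0=1)
  bits 01101000110001111011111000101101 = 1757920813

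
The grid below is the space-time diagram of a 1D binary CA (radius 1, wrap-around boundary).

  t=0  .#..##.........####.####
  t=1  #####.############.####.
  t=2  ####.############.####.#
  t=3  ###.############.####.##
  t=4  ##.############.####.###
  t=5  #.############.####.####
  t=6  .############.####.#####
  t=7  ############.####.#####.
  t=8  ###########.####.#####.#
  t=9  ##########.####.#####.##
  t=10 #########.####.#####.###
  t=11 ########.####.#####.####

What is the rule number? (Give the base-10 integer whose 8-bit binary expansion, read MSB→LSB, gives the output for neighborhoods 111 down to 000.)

191

  nb ###: next=#  (t=0,i=16, bit7=1)
  nb ##.: next=.  (t=0,i=5, bit6=0)
  nb #.#: next=#  (t=0,i=0, bit5=1)
  nb #..: next=#  (t=0,i=2, bit4=1)
  nb .##: next=#  (t=0,i=4, bit3=1)
  nb .#.: next=#  (t=0,i=1, bit2=1)
  nb ..#: next=#  (t=0,i=3, bit1=1)
  nb ...: next=#  (t=0,i=7, bit0=1)
  bits 10111111 = 191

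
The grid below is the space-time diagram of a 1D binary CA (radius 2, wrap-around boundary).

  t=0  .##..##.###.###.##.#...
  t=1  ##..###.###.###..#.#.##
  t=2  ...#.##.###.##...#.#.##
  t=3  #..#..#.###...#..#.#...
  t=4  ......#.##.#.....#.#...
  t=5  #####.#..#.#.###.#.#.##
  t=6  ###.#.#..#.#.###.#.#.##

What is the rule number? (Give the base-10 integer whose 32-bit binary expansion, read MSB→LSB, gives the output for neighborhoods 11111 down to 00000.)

  ##### -> #   bit 31 = 1  t=5,i=0
  ####. -> .   bit 30 = 0  t=1,i=0
  ###.# -> #   bit 29 = 1  t=0,i=10
  ###.. -> .   bit 28 = 0  t=1,i=1
  ##.## -> .   bit 27 = 0  t=0,i=7
  ##.#. -> .   bit 26 = 0  t=0,i=18
  ##..# -> .   bit 25 = 0  t=0,i=3
  ##... -> #   bit 24 = 1  t=2,i=0
  #.### -> #   bit 23 = 1  t=0,i=8
  #.##. -> .   bit 22 = 0  t=0,i=16
  #.#.# -> #   bit 21 = 1  t=1,i=19
  #.#.. -> #   bit 20 = 1  t=0,i=19
  #..## -> #   bit 19 = 1  t=0,i=4
  #..#. -> .   bit 18 = 0  t=1,i=16
  #...# -> .   bit 17 = 0  t=2,i=1
  #.... -> #   bit 16 = 1  t=0,i=21
  .#### -> #   bit 15 = 1  t=1,i=22
  .###. -> #   bit 14 = 1  t=0,i=9
  .##.# -> #   bit 13 = 1  t=0,i=6
  .##.. -> .   bit 12 = 0  t=0,i=2
  .#.## -> .   bit 11 = 0  t=1,i=20
  .#.#. -> .   bit 10 = 0  t=1,i=18
  .#..# -> .   bit 9 = 0  t=3,i=1
  .#... -> .   bit 8 = 0  t=0,i=20
  ..### -> .   bit 7 = 0  t=1,i=4
  ..##. -> #   bit 6 = 1  t=0,i=1
  ..#.# -> #   bit 5 = 1  t=1,i=17
  ..#.. -> .   bit 4 = 0  t=3,i=0
  ...## -> #   bit 3 = 1  t=0,i=0
  ...#. -> .   bit 2 = 0  t=2,i=2
  ....# -> #   bit 1 = 1  t=0,i=22
  ..... -> #   bit 0 = 1  t=4,i=0
  bits 10100001101110011110000001101011 = 2713313387

2713313387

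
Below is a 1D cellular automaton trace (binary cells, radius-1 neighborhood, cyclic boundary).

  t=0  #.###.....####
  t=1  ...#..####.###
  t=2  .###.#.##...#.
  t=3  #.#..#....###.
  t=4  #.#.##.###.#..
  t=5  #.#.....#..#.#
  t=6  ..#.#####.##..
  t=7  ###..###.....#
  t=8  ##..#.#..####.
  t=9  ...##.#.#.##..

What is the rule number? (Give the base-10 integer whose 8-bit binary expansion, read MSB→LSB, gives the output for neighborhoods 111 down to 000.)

135

  ###|#  b7=1 t=0,i=3
  ##.|.  b6=0 t=0,i=0
  #.#|.  b5=0 t=0,i=1
  #..|.  b4=0 t=0,i=5
  .##|.  b3=0 t=0,i=2
  .#.|#  b2=1 t=1,i=3
  ..#|#  b1=1 t=0,i=9
  ...|#  b0=1 t=0,i=6
  bits 10000111 = 135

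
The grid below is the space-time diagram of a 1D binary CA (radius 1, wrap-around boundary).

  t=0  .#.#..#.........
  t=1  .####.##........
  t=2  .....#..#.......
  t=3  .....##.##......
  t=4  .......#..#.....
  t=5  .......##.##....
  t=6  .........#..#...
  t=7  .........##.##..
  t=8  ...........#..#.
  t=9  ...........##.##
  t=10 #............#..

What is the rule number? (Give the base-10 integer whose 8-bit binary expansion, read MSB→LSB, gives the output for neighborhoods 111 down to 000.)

52

  nb ###: next=.  (t=1,i=2, bit7=0)
  nb ##.: next=.  (t=1,i=4, bit6=0)
  nb #.#: next=#  (t=0,i=2, bit5=1)
  nb #..: next=#  (t=0,i=4, bit4=1)
  nb .##: next=.  (t=1,i=1, bit3=0)
  nb .#.: next=#  (t=0,i=1, bit2=1)
  nb ..#: next=.  (t=0,i=0, bit1=0)
  nb ...: next=.  (t=0,i=8, bit0=0)
  bits 00110100 = 52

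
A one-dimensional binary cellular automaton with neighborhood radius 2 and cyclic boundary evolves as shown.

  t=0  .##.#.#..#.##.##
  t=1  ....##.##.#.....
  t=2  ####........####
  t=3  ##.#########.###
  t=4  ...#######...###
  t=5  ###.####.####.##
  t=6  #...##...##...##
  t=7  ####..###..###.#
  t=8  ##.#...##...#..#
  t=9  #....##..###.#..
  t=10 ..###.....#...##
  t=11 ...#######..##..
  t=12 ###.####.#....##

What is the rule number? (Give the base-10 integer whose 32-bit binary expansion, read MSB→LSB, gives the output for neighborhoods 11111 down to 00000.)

  ##### -> #   bit 31 = 1  t=2,i=0
  ####. -> .   bit 30 = 0  t=2,i=2
  ###.# -> .   bit 29 = 0  t=3,i=1
  ###.. -> #   bit 28 = 1  t=2,i=3
  ##.## -> .   bit 27 = 0  t=0,i=0
  ##.#. -> .   bit 26 = 0  t=0,i=3
  ##..# -> .   bit 25 = 0  t=7,i=4
  ##... -> #   bit 24 = 1  t=2,i=4
  #.### -> #   bit 23 = 1  t=3,i=3
  #.##. -> .   bit 22 = 0  t=0,i=1
  #.#.# -> #   bit 21 = 1  t=0,i=4
  #.#.. -> .   bit 20 = 0  t=0,i=6
  #..## -> .   bit 19 = 0  t=7,i=5
  #..#. -> #   bit 18 = 1  t=0,i=8
  #...# -> #   bit 17 = 1  t=4,i=1
  #.... -> #   bit 16 = 1  t=1,i=12
  .#### -> #   bit 15 = 1  t=2,i=13
  .###. -> #   bit 14 = 1  t=4,i=14
  .##.# -> .   bit 13 = 0  t=0,i=2
  .##.. -> .   bit 12 = 0  t=6,i=5
  .#.## -> #   bit 11 = 1  t=0,i=10
  .#.#. -> #   bit 10 = 1  t=0,i=5
  .#..# -> #   bit 9 = 1  t=0,i=7
  .#... -> .   bit 8 = 0  t=1,i=11
  ..### -> .   bit 7 = 0  t=2,i=12
  ..##. -> .   bit 6 = 0  t=1,i=4
  ..#.# -> .   bit 5 = 0  t=0,i=9
  ..#.. -> .   bit 4 = 0  t=8,i=12
  ...## -> #   bit 3 = 1  t=1,i=3
  ...#. -> #   bit 2 = 1  t=8,i=11
  ....# -> #   bit 1 = 1  t=1,i=2
  ..... -> #   bit 0 = 1  t=1,i=0
  bits 10010001101001111100111000001111 = 2443693583

2443693583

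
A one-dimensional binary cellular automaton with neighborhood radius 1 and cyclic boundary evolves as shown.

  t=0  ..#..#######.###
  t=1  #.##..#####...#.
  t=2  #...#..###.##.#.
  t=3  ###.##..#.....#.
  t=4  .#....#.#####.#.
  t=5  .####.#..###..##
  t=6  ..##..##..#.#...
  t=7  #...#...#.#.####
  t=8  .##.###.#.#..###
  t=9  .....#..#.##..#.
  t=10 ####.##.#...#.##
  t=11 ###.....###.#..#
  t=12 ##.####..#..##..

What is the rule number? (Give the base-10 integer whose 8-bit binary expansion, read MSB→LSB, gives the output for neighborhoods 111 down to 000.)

149

  [7] ### => #  t=0,i=6
  [6] ##. => .  t=0,i=11
  [5] #.# => .  t=0,i=12
  [4] #.. => #  t=0,i=0
  [3] .## => .  t=0,i=5
  [2] .#. => #  t=0,i=2
  [1] ..# => .  t=0,i=1
  [0] ... => #  t=1,i=12
  bits 10010101 = 149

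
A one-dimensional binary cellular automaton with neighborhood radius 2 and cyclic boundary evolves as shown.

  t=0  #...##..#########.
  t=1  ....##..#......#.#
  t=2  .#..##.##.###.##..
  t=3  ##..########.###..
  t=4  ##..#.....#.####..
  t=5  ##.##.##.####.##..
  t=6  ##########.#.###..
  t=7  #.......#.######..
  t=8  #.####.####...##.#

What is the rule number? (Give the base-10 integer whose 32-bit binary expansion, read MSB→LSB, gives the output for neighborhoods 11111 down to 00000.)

1558542581

  #####|.  b31=0 t=0,i=10
  ####.|#  b30=1 t=0,i=15
  ###.#|.  b29=0 t=0,i=16
  ###..|#  b28=1 t=3,i=15
  ##.##|#  b27=1 t=2,i=6
  ##.#.|#  b26=1 t=0,i=17
  ##..#|.  b25=0 t=0,i=6
  ##...|.  b24=0 t=2,i=16
  #.###|#  b23=1 t=2,i=10
  #.##.|#  b22=1 t=2,i=7
  #.#.#|#  b21=1 t=6,i=11
  #.#..|.  b20=0 t=0,i=0
  #..##|.  b19=0 t=0,i=7
  #..#.|#  b18=1 t=1,i=7
  #...#|.  b17=0 t=0,i=2
  #....|#  b16=1 t=1,i=1
  .####|.  b15=0 t=0,i=9
  .###.|#  b14=1 t=2,i=11
  .##.#|#  b13=1 t=2,i=5
  .##..|#  b12=1 t=0,i=5
  .#.##|#  b11=1 t=4,i=11
  .#.#.|.  b10=0 t=1,i=16
  .#..#|.  b9=0 t=2,i=2
  .#...|.  b8=0 t=0,i=1
  ..###|#  b7=1 t=0,i=8
  ..##.|#  b6=1 t=0,i=4
  ..#.#|#  b5=1 t=1,i=15
  ..#..|#  b4=1 t=1,i=8
  ...##|.  b3=0 t=0,i=3
  ...#.|#  b2=1 t=1,i=14
  ....#|.  b1=0 t=1,i=2
  .....|#  b0=1 t=1,i=11
  bits 01011100111001010111100011110101 = 1558542581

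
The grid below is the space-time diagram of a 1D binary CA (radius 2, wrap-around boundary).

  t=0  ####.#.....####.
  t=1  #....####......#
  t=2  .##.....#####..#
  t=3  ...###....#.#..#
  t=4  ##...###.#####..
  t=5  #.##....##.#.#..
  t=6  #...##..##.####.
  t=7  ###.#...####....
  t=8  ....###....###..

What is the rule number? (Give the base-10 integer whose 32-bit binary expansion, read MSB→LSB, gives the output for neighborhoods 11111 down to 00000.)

  #####|#  b31=1 t=2,i=10
  ####.|.  b30=0 t=0,i=2
  ###.#|.  b29=0 t=0,i=3
  ###..|#  b28=1 t=1,i=8
  ##.##|#  b27=1 t=0,i=15
  ##.#.|.  b26=0 t=0,i=4
  ##..#|.  b25=0 t=2,i=13
  ##...|#  b24=1 t=1,i=1
  #.###|#  b23=1 t=0,i=0
  #.##.|.  b22=0 t=2,i=1
  #.#.#|#  b21=1 t=5,i=11
  #.#..|#  b20=1 t=0,i=5
  #..##|.  b19=0 t=4,i=15
  #..#.|.  b18=0 t=2,i=14
  #...#|#  b17=1 t=3,i=1
  #....|#  b16=1 t=0,i=7
  .####|.  b15=0 t=0,i=1
  .###.|.  b14=0 t=3,i=4
  .##.#|#  b13=1 t=5,i=9
  .##..|.  b12=0 t=1,i=0
  .#.##|.  b11=0 t=2,i=0
  .#.#.|#  b10=1 t=3,i=11
  .#..#|#  b9=1 t=3,i=13
  .#...|#  b8=1 t=0,i=6
  ..###|.  b7=0 t=0,i=11
  ..##.|#  b6=1 t=1,i=15
  ..#.#|#  b5=1 t=2,i=15
  ..#..|.  b4=0 t=3,i=15
  ...##|.  b3=0 t=0,i=10
  ...#.|#  b2=1 t=3,i=9
  ....#|.  b1=0 t=0,i=9
  .....|#  b0=1 t=0,i=8
  bits 10011001101100110010011101100101 = 2578655077

2578655077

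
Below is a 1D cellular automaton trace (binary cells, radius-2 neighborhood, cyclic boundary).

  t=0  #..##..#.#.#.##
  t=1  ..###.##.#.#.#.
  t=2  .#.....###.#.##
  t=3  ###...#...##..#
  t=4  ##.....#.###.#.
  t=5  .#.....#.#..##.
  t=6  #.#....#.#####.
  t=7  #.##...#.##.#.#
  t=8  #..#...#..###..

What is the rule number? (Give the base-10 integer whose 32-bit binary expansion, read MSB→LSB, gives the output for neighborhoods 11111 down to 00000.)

  nb #####: next=.  (t=6,i=11, bit31=0)
  nb ####.: next=#  (t=3,i=1, bit30=1)
  nb ###.#: next=.  (t=1,i=4, bit29=0)
  nb ###..: next=.  (t=0,i=0, bit28=0)
  nb ##.##: next=.  (t=1,i=5, bit27=0)
  nb ##.#.: next=#  (t=1,i=8, bit26=1)
  nb ##..#: next=.  (t=0,i=1, bit25=0)
  nb ##...: next=.  (t=3,i=3, bit24=0)
  nb #.###: next=#  (t=0,i=13, bit23=1)
  nb #.##.: next=.  (t=1,i=6, bit22=0)
  nb #.#.#: next=#  (t=0,i=9, bit21=1)
  nb #.#..: next=#  (t=1,i=13, bit20=1)
  nb #..##: next=#  (t=0,i=2, bit19=1)
  nb #..#.: next=#  (t=0,i=6, bit18=1)
  nb #...#: next=.  (t=1,i=0, bit17=0)
  nb #....: next=.  (t=2,i=3, bit16=0)
  nb .####: next=#  (t=3,i=0, bit15=1)
  nb .###.: next=.  (t=0,i=14, bit14=0)
  nb .##.#: next=#  (t=1,i=7, bit13=1)
  nb .##..: next=#  (t=0,i=4, bit12=1)
  nb .#.##: next=.  (t=0,i=12, bit11=0)
  nb .#.#.: next=.  (t=0,i=8, bit10=0)
  nb .#..#: next=#  (t=5,i=10, bit9=1)
  nb .#...: next=#  (t=1,i=14, bit8=1)
  nb ..###: next=.  (t=1,i=2, bit7=0)
  nb ..##.: next=#  (t=0,i=3, bit6=1)
  nb ..#.#: next=#  (t=0,i=7, bit5=1)
  nb ..#..: next=.  (t=3,i=6, bit4=0)
  nb ...##: next=#  (t=1,i=1, bit3=1)
  nb ...#.: next=.  (t=3,i=5, bit2=0)
  nb ....#: next=.  (t=2,i=5, bit1=0)
  nb .....: next=.  (t=2,i=4, bit0=0)
  bits 01000100101111001011001101101000 = 1153217384

1153217384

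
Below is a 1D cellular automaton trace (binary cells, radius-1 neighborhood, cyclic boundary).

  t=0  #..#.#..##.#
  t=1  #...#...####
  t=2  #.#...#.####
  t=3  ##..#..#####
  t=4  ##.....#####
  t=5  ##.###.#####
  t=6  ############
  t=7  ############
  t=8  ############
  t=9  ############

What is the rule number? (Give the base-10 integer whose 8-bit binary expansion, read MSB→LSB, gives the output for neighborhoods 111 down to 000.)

233

  ###|#  b7=1 t=1,i=9
  ##.|#  b6=1 t=0,i=0
  #.#|#  b5=1 t=0,i=4
  #..|.  b4=0 t=0,i=1
  .##|#  b3=1 t=0,i=8
  .#.|.  b2=0 t=0,i=3
  ..#|.  b1=0 t=0,i=2
  ...|#  b0=1 t=1,i=2
  bits 11101001 = 233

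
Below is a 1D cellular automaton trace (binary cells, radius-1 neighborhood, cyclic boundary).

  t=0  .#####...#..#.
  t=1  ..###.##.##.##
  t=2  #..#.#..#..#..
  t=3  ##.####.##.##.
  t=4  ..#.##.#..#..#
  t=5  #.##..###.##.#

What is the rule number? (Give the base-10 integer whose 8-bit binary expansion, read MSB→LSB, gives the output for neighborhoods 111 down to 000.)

  ###|#  b7=1 t=0,i=2
  ##.|.  b6=0 t=0,i=5
  #.#|#  b5=1 t=1,i=5
  #..|#  b4=1 t=0,i=6
  .##|.  b3=0 t=0,i=1
  .#.|#  b2=1 t=0,i=9
  ..#|.  b1=0 t=0,i=0
  ...|#  b0=1 t=0,i=7
  bits 10110101 = 181

181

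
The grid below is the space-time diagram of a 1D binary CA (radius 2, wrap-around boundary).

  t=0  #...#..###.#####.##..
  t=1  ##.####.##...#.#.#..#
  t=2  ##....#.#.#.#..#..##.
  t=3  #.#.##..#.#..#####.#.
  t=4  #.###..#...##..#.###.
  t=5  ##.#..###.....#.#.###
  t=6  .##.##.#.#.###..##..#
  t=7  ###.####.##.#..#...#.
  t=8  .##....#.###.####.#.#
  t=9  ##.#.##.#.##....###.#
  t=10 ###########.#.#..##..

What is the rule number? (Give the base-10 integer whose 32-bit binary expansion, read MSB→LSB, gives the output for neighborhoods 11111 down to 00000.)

2775345943

  ##### -> #   bit 31 = 1  t=0,i=13
  ####. -> .   bit 30 = 0  t=0,i=14
  ###.# -> #   bit 29 = 1  t=0,i=9
  ###.. -> .   bit 28 = 0  t=4,i=4
  ##.## -> .   bit 27 = 0  t=0,i=10
  ##.#. -> #   bit 26 = 1  t=3,i=18
  ##..# -> .   bit 25 = 0  t=0,i=19
  ##... -> #   bit 24 = 1  t=1,i=10
  #.### -> .   bit 23 = 0  t=0,i=11
  #.##. -> #   bit 22 = 1  t=0,i=17
  #.#.# -> #   bit 21 = 1  t=1,i=15
  #.#.. -> .   bit 20 = 0  t=1,i=17
  #..## -> #   bit 19 = 1  t=0,i=6
  #..#. -> #   bit 18 = 1  t=0,i=20
  #...# -> .   bit 17 = 0  t=0,i=2
  #.... -> .   bit 16 = 0  t=2,i=3
  .#### -> .   bit 15 = 0  t=0,i=12
  .###. -> #   bit 14 = 1  t=0,i=8
  .##.# -> #   bit 13 = 1  t=2,i=19
  .##.. -> .   bit 12 = 0  t=0,i=18
  .#.## -> #   bit 11 = 1  t=3,i=3
  .#.#. -> .   bit 10 = 0  t=1,i=14
  .#..# -> #   bit 9 = 1  t=0,i=5
  .#... -> #   bit 8 = 1  t=0,i=1
  ..### -> .   bit 7 = 0  t=0,i=7
  ..##. -> .   bit 6 = 0  t=2,i=18
  ..#.# -> .   bit 5 = 0  t=1,i=13
  ..#.. -> #   bit 4 = 1  t=0,i=0
  ...## -> .   bit 3 = 0  t=4,i=10
  ...#. -> #   bit 2 = 1  t=0,i=3
  ....# -> #   bit 1 = 1  t=2,i=4
  ..... -> #   bit 0 = 1  t=5,i=11
  bits 10100101011011000110101100010111 = 2775345943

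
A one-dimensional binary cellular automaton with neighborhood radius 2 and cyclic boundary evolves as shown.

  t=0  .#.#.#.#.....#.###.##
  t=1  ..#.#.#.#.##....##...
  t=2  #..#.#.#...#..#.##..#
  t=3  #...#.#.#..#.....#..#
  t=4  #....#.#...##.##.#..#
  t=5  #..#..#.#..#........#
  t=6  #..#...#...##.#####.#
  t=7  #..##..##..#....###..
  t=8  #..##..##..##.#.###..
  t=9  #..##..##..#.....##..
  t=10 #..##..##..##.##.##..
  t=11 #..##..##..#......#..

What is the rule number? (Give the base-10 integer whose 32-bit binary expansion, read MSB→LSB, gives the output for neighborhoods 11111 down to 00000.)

4026553811

  [31] ##### => #  t=6,i=16
  [30] ####. => #  t=6,i=17
  [29] ###.# => #  t=0,i=17
  [28] ###.. => #  t=7,i=18
  [27] ##.## => .  t=0,i=18
  [26] ##.#. => .  t=0,i=0
  [25] ##..# => .  t=2,i=1
  [24] ##... => .  t=1,i=12
  [23] #.### => .  t=0,i=15
  [22] #.##. => .  t=0,i=19
  [21] #.#.# => .  t=0,i=1
  [20] #.#.. => .  t=0,i=7
  [19] #..## => .  t=2,i=19
  [18] #..#. => .  t=2,i=2
  [17] #...# => .  t=2,i=9
  [16] #.... => .  t=0,i=9
  [15] .#### => .  t=6,i=15
  [14] .###. => #  t=0,i=16
  [13] .##.# => .  t=0,i=20
  [12] .##.. => #  t=1,i=11
  [11] .#.## => .  t=0,i=14
  [10] .#.#. => #  t=0,i=2
  [9] .#..# => .  t=2,i=12
  [8] .#... => #  t=0,i=8
  [7] ..### => #  t=7,i=16
  [6] ..##. => #  t=1,i=16
  [5] ..#.# => .  t=0,i=13
  [4] ..#.. => #  t=2,i=11
  [3] ...## => .  t=1,i=15
  [2] ...#. => .  t=0,i=12
  [1] ....# => #  t=0,i=11
  [0] ..... => #  t=0,i=10
  bits 11110000000000000101010111010011 = 4026553811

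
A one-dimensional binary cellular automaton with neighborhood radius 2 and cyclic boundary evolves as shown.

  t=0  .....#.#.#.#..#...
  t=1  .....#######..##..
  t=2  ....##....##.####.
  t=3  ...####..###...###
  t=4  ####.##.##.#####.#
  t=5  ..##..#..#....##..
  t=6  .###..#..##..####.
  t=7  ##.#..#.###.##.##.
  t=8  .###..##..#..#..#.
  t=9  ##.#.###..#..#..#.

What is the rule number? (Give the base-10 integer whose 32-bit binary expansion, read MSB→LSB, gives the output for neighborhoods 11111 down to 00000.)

1966751224

  nb #####: next=.  (t=1,i=7, bit31=0)
  nb ####.: next=#  (t=1,i=10, bit30=1)
  nb ###.#: next=#  (t=4,i=3, bit29=1)
  nb ###..: next=#  (t=1,i=11, bit28=1)
  nb ##.##: next=.  (t=2,i=12, bit27=0)
  nb ##.#.: next=#  (t=7,i=2, bit26=1)
  nb ##..#: next=.  (t=1,i=12, bit25=0)
  nb ##...: next=#  (t=1,i=16, bit24=1)
  nb #.###: next=.  (t=2,i=13, bit23=0)
  nb #.##.: next=.  (t=4,i=5, bit22=0)
  nb #.#.#: next=#  (t=0,i=7, bit21=1)
  nb #.#..: next=#  (t=0,i=11, bit20=1)
  nb #..##: next=#  (t=1,i=13, bit19=1)
  nb #..#.: next=.  (t=0,i=13, bit18=0)
  nb #...#: next=#  (t=3,i=1, bit17=1)
  nb #....: next=.  (t=0,i=16, bit16=0)
  nb .####: next=.  (t=1,i=6, bit15=0)
  nb .###.: next=.  (t=3,i=10, bit14=0)
  nb .##.#: next=#  (t=2,i=11, bit13=1)
  nb .##..: next=#  (t=1,i=15, bit12=1)
  nb .#.##: next=#  (t=7,i=7, bit11=1)
  nb .#.#.: next=#  (t=0,i=6, bit10=1)
  nb .#..#: next=.  (t=0,i=12, bit9=0)
  nb .#...: next=#  (t=0,i=15, bit8=1)
  nb ..###: next=#  (t=1,i=5, bit7=1)
  nb ..##.: next=#  (t=1,i=14, bit6=1)
  nb ..#.#: next=#  (t=0,i=5, bit5=1)
  nb ..#..: next=#  (t=0,i=14, bit4=1)
  nb ...##: next=#  (t=1,i=4, bit3=1)
  nb ...#.: next=.  (t=0,i=4, bit2=0)
  nb ....#: next=.  (t=0,i=3, bit1=0)
  nb .....: next=.  (t=0,i=0, bit0=0)
  bits 01110101001110100011110111111000 = 1966751224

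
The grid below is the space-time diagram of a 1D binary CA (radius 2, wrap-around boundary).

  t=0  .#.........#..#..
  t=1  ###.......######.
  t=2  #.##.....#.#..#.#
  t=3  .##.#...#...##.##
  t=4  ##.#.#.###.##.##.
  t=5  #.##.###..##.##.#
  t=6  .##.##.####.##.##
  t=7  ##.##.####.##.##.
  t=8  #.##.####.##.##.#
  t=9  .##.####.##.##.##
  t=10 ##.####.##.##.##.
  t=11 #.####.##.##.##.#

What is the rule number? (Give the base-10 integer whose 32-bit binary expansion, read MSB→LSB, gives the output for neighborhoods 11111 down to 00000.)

1609337692

  nb #####: next=.  (t=1,i=12, bit31=0)
  nb ####.: next=#  (t=1,i=14, bit30=1)
  nb ###.#: next=.  (t=1,i=15, bit29=0)
  nb ###..: next=#  (t=1,i=2, bit28=1)
  nb ##.##: next=#  (t=1,i=16, bit27=1)
  nb ##.#.: next=#  (t=3,i=3, bit26=1)
  nb ##..#: next=#  (t=5,i=8, bit25=1)
  nb ##...: next=#  (t=1,i=3, bit24=1)
  nb #.###: next=#  (t=1,i=0, bit23=1)
  nb #.##.: next=#  (t=2,i=2, bit22=1)
  nb #.#.#: next=#  (t=4,i=3, bit21=1)
  nb #.#..: next=.  (t=2,i=11, bit20=0)
  nb #..##: next=#  (t=5,i=9, bit19=1)
  nb #..#.: next=#  (t=0,i=13, bit18=1)
  nb #...#: next=.  (t=0,i=16, bit17=0)
  nb #....: next=.  (t=0,i=3, bit16=0)
  nb .####: next=#  (t=1,i=11, bit15=1)
  nb .###.: next=.  (t=1,i=1, bit14=0)
  nb .##.#: next=.  (t=2,i=0, bit13=0)
  nb .##..: next=.  (t=2,i=3, bit12=0)
  nb .#.##: next=#  (t=2,i=15, bit11=1)
  nb .#.#.: next=.  (t=2,i=10, bit10=0)
  nb .#..#: next=#  (t=0,i=12, bit9=1)
  nb .#...: next=#  (t=0,i=2, bit8=1)
  nb ..###: next=.  (t=1,i=10, bit7=0)
  nb ..##.: next=#  (t=3,i=12, bit6=1)
  nb ..#.#: next=.  (t=2,i=9, bit5=0)
  nb ..#..: next=#  (t=0,i=1, bit4=1)
  nb ...##: next=#  (t=1,i=9, bit3=1)
  nb ...#.: next=#  (t=0,i=0, bit2=1)
  nb ....#: next=.  (t=0,i=9, bit1=0)
  nb .....: next=.  (t=0,i=4, bit0=0)
  bits 01011111111011001000101101011100 = 1609337692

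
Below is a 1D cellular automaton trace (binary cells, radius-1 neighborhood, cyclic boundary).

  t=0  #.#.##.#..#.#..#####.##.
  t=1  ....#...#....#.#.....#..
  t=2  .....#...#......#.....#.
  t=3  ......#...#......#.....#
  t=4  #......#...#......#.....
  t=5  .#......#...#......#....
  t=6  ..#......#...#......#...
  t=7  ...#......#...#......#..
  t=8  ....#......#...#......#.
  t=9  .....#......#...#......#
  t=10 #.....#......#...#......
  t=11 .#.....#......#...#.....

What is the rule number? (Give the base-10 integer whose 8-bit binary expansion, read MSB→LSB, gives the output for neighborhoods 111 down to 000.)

24

  nb ###: next=.  (t=0,i=16, bit7=0)
  nb ##.: next=.  (t=0,i=5, bit6=0)
  nb #.#: next=.  (t=0,i=1, bit5=0)
  nb #..: next=#  (t=0,i=8, bit4=1)
  nb .##: next=#  (t=0,i=4, bit3=1)
  nb .#.: next=.  (t=0,i=0, bit2=0)
  nb ..#: next=.  (t=0,i=9, bit1=0)
  nb ...: next=.  (t=1,i=0, bit0=0)
  bits 00011000 = 24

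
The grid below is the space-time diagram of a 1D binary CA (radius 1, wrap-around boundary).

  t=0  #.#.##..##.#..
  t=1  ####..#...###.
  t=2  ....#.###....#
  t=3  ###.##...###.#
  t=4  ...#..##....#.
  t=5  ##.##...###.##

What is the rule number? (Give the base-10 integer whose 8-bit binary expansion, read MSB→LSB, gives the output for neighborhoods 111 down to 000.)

53

  nb ###: next=.  (t=1,i=1, bit7=0)
  nb ##.: next=.  (t=0,i=5, bit6=0)
  nb #.#: next=#  (t=0,i=1, bit5=1)
  nb #..: next=#  (t=0,i=6, bit4=1)
  nb .##: next=.  (t=0,i=4, bit3=0)
  nb .#.: next=#  (t=0,i=0, bit2=1)
  nb ..#: next=.  (t=0,i=7, bit1=0)
  nb ...: next=#  (t=1,i=8, bit0=1)
  bits 00110101 = 53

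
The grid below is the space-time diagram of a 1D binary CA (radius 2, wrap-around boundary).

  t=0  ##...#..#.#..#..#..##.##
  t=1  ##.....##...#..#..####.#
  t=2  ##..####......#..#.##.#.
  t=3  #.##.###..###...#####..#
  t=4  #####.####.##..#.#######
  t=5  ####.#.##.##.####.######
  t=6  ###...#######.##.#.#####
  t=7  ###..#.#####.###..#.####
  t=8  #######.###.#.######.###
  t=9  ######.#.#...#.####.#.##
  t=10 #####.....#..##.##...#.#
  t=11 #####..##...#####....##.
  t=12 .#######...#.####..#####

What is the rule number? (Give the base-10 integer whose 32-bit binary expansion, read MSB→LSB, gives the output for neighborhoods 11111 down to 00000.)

  ##### -> #   bit 31 = 1  t=3,i=18
  ####. -> #   bit 30 = 1  t=0,i=0
  ###.# -> .   bit 29 = 0  t=1,i=21
  ###.. -> #   bit 28 = 1  t=0,i=1
  ##.## -> #   bit 27 = 1  t=0,i=21
  ##.#. -> .   bit 26 = 0  t=2,i=21
  ##..# -> #   bit 25 = 1  t=2,i=2
  ##... -> .   bit 24 = 0  t=0,i=2
  #.### -> .   bit 23 = 0  t=0,i=22
  #.##. -> #   bit 22 = 1  t=2,i=0
  #.#.# -> .   bit 21 = 0  t=2,i=22
  #.#.. -> .   bit 20 = 0  t=0,i=10
  #..## -> #   bit 19 = 1  t=0,i=18
  #..#. -> #   bit 18 = 1  t=0,i=7
  #...# -> .   bit 17 = 0  t=0,i=3
  #.... -> .   bit 16 = 0  t=1,i=3
  .#### -> #   bit 15 = 1  t=0,i=23
  .###. -> #   bit 14 = 1  t=1,i=0
  .##.# -> #   bit 13 = 1  t=0,i=20
  .##.. -> .   bit 12 = 0  t=1,i=8
  .#.## -> #   bit 11 = 1  t=2,i=18
  .#.#. -> .   bit 10 = 0  t=0,i=9
  .#..# -> .   bit 9 = 0  t=0,i=6
  .#... -> #   bit 8 = 1  t=9,i=10
  ..### -> .   bit 7 = 0  t=1,i=18
  ..##. -> #   bit 6 = 1  t=0,i=19
  ..#.# -> #   bit 5 = 1  t=0,i=8
  ..#.. -> .   bit 4 = 0  t=0,i=5
  ...## -> #   bit 3 = 1  t=1,i=6
  ...#. -> .   bit 2 = 0  t=0,i=4
  ....# -> #   bit 1 = 1  t=1,i=5
  ..... -> #   bit 0 = 1  t=1,i=4
  bits 11011010010011001110100101101011 = 3662473579

3662473579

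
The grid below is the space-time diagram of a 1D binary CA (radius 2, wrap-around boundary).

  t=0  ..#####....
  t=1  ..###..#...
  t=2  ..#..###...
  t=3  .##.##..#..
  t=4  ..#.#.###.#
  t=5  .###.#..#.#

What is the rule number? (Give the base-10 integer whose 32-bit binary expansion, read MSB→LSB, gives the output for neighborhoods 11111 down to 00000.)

2740890804

  nb #####: next=#  (t=0,i=4, bit31=1)
  nb ####.: next=.  (t=0,i=5, bit30=0)
  nb ###.#: next=#  (t=4,i=8, bit29=1)
  nb ###..: next=.  (t=0,i=6, bit28=0)
  nb ##.##: next=.  (t=3,i=3, bit27=0)
  nb ##.#.: next=.  (t=4,i=9, bit26=0)
  nb ##..#: next=#  (t=1,i=5, bit25=1)
  nb ##...: next=#  (t=0,i=7, bit24=1)
  nb #.###: next=.  (t=4,i=6, bit23=0)
  nb #.##.: next=#  (t=3,i=4, bit22=1)
  nb #.#.#: next=.  (t=4,i=4, bit21=0)
  nb #.#..: next=#  (t=4,i=10, bit20=1)
  nb #..##: next=#  (t=2,i=4, bit19=1)
  nb #..#.: next=#  (t=1,i=6, bit18=1)
  nb #...#: next=#  (t=3,i=10, bit17=1)
  nb #....: next=.  (t=0,i=8, bit16=0)
  nb .####: next=#  (t=0,i=3, bit15=1)
  nb .###.: next=.  (t=1,i=3, bit14=0)
  nb .##.#: next=#  (t=3,i=2, bit13=1)
  nb .##..: next=.  (t=3,i=5, bit12=0)
  nb .#.##: next=#  (t=4,i=5, bit11=1)
  nb .#.#.: next=#  (t=4,i=3, bit10=1)
  nb .#..#: next=.  (t=2,i=3, bit9=0)
  nb .#...: next=.  (t=1,i=8, bit8=0)
  nb ..###: next=#  (t=0,i=2, bit7=1)
  nb ..##.: next=.  (t=3,i=1, bit6=0)
  nb ..#.#: next=#  (t=4,i=2, bit5=1)
  nb ..#..: next=#  (t=1,i=7, bit4=1)
  nb ...##: next=.  (t=0,i=1, bit3=0)
  nb ...#.: next=#  (t=2,i=1, bit2=1)
  nb ....#: next=.  (t=0,i=0, bit1=0)
  nb .....: next=.  (t=0,i=9, bit0=0)
  bits 10100011010111101010110010110100 = 2740890804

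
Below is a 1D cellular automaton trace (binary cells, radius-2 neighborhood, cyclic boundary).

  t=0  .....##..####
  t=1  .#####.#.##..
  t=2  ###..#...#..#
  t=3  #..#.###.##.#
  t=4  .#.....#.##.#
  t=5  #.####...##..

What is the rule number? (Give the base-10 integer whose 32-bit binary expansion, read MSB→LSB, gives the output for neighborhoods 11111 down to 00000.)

  #####|.  b31=0 t=1,i=3
  ####.|.  b30=0 t=0,i=11
  ###.#|#  b29=1 t=1,i=5
  ###..|.  b28=0 t=0,i=12
  ##.##|.  b27=0 t=3,i=8
  ##.#.|.  b26=0 t=1,i=6
  ##..#|#  b25=1 t=0,i=7
  ##...|.  b24=0 t=0,i=0
  #.###|.  b23=0 t=3,i=5
  #.##.|#  b22=1 t=1,i=9
  #.#.#|.  b21=0 t=1,i=7
  #.#..|.  b20=0 t=4,i=1
  #..##|.  b19=0 t=0,i=8
  #..#.|.  b18=0 t=2,i=4
  #...#|#  b17=1 t=1,i=12
  #....|#  b16=1 t=0,i=1
  .####|#  b15=1 t=0,i=10
  .###.|.  b14=0 t=3,i=6
  .##.#|#  b13=1 t=3,i=10
  .##..|.  b12=0 t=0,i=6
  .#.##|.  b11=0 t=1,i=8
  .#.#.|#  b10=1 t=4,i=0
  .#..#|#  b9=1 t=2,i=10
  .#...|#  b8=1 t=2,i=6
  ..###|#  b7=1 t=0,i=9
  ..##.|#  b6=1 t=0,i=5
  ..#.#|.  b5=0 t=3,i=3
  ..#..|#  b4=1 t=2,i=5
  ...##|#  b3=1 t=0,i=4
  ...#.|.  b2=0 t=2,i=8
  ....#|#  b1=1 t=0,i=3
  .....|#  b0=1 t=0,i=2
  bits 00100010010000111010011111011011 = 574859227

574859227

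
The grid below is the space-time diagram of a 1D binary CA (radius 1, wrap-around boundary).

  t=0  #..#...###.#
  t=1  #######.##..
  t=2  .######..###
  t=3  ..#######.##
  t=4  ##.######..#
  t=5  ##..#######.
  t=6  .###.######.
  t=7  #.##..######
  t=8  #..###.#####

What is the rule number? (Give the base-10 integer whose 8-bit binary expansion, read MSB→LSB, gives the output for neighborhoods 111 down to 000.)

215

  [7] ### => #  t=0,i=8
  [6] ##. => #  t=0,i=0
  [5] #.# => .  t=0,i=10
  [4] #.. => #  t=0,i=1
  [3] .## => .  t=0,i=7
  [2] .#. => #  t=0,i=3
  [1] ..# => #  t=0,i=2
  [0] ... => #  t=0,i=5
  bits 11010111 = 215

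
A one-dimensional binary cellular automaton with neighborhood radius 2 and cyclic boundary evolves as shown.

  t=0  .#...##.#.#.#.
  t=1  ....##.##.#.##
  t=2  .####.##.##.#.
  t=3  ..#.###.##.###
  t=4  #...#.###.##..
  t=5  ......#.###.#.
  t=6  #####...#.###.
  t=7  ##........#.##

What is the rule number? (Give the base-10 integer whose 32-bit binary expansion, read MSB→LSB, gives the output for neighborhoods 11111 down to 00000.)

787579467

  #####|.  b31=0 t=6,i=2
  ####.|.  b30=0 t=2,i=3
  ###.#|#  b29=1 t=2,i=4
  ###..|.  b28=0 t=3,i=13
  ##.##|#  b27=1 t=1,i=6
  ##.#.|#  b26=1 t=0,i=7
  ##..#|#  b25=1 t=3,i=0
  ##...|.  b24=0 t=1,i=0
  #.###|#  b23=1 t=3,i=4
  #.##.|#  b22=1 t=1,i=7
  #.#.#|#  b21=1 t=0,i=8
  #.#..|#  b20=1 t=0,i=12
  #..##|.  b19=0 t=2,i=0
  #..#.|.  b18=0 t=0,i=0
  #...#|.  b17=0 t=0,i=3
  #....|#  b16=1 t=1,i=1
  .####|#  b15=1 t=2,i=2
  .###.|.  b14=0 t=3,i=5
  .##.#|.  b13=0 t=0,i=6
  .##..|.  b12=0 t=1,i=13
  .#.##|.  b11=0 t=1,i=11
  .#.#.|.  b10=0 t=0,i=9
  .#..#|#  b9=1 t=0,i=13
  .#...|.  b8=0 t=0,i=2
  ..###|.  b7=0 t=2,i=1
  ..##.|#  b6=1 t=0,i=5
  ..#.#|.  b5=0 t=3,i=2
  ..#..|.  b4=0 t=0,i=1
  ...##|#  b3=1 t=0,i=4
  ...#.|.  b2=0 t=4,i=3
  ....#|#  b1=1 t=1,i=2
  .....|#  b0=1 t=5,i=1
  bits 00101110111100011000001001001011 = 787579467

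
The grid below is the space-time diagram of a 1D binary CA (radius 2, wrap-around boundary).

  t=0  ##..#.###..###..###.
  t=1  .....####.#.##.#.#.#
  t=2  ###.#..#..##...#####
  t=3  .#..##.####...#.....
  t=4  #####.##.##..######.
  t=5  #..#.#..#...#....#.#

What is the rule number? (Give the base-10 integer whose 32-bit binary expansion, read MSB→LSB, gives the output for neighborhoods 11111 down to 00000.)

  [31] ##### => .  t=2,i=0
  [30] ####. => #  t=1,i=7
  [29] ###.# => .  t=0,i=18
  [28] ###.. => #  t=0,i=8
  [27] ##.## => #  t=0,i=19
  [26] ##.#. => .  t=1,i=9
  [25] ##..# => .  t=0,i=2
  [24] ##... => .  t=2,i=12
  [23] #.### => #  t=0,i=6
  [22] #.##. => .  t=0,i=0
  [21] #.#.# => #  t=1,i=10
  [20] #.#.. => #  t=1,i=19
  [19] #..## => #  t=0,i=10
  [18] #..#. => .  t=0,i=3
  [17] #...# => .  t=2,i=13
  [16] #.... => #  t=1,i=1
  [15] .#### => .  t=1,i=6
  [14] .###. => #  t=0,i=7
  [13] .##.# => .  t=1,i=13
  [12] .##.. => .  t=0,i=1
  [11] .#.## => #  t=0,i=5
  [10] .#.#. => #  t=1,i=16
  [9] .#..# => #  t=2,i=5
  [8] .#... => #  t=1,i=0
  [7] ..### => .  t=0,i=11
  [6] ..##. => #  t=2,i=10
  [5] ..#.# => .  t=0,i=4
  [4] ..#.. => #  t=2,i=7
  [3] ...## => #  t=1,i=4
  [2] ...#. => #  t=3,i=0
  [1] ....# => .  t=1,i=3
  [0] ..... => #  t=1,i=2
  bits 01011000101110010100111101011101 = 1488539485

1488539485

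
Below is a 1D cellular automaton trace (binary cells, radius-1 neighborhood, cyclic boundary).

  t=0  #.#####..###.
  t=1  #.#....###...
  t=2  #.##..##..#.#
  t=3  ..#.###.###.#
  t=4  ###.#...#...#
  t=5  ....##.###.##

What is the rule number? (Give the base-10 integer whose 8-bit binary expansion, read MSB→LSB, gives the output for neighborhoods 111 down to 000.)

  [7] ### => .  t=0,i=3
  [6] ##. => .  t=0,i=6
  [5] #.# => .  t=0,i=1
  [4] #.. => #  t=0,i=7
  [3] .## => #  t=0,i=2
  [2] .#. => #  t=0,i=0
  [1] ..# => #  t=0,i=8
  [0] ... => .  t=1,i=4
  bits 00011110 = 30

30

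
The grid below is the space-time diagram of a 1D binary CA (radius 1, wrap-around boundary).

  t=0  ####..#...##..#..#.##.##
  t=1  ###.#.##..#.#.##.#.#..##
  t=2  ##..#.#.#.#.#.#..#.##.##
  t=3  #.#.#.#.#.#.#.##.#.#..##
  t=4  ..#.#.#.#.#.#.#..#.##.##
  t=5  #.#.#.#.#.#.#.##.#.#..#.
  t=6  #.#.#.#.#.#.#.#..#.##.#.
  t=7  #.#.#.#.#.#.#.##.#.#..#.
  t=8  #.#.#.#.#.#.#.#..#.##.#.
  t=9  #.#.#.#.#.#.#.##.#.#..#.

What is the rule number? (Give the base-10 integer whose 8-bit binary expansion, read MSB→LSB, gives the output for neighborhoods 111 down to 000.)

  [7] ### => #  t=0,i=0
  [6] ##. => .  t=0,i=3
  [5] #.# => .  t=0,i=18
  [4] #.. => #  t=0,i=4
  [3] .## => #  t=0,i=10
  [2] .#. => #  t=0,i=6
  [1] ..# => .  t=0,i=5
  [0] ... => .  t=0,i=8
  bits 10011100 = 156

156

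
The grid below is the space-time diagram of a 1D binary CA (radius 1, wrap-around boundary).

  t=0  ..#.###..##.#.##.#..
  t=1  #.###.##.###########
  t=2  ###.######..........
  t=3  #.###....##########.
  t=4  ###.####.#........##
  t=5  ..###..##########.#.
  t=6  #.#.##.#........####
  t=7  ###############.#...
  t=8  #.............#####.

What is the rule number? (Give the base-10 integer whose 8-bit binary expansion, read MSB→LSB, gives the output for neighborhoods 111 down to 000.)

125

  nb ###: next=.  (t=0,i=5, bit7=0)
  nb ##.: next=#  (t=0,i=6, bit6=1)
  nb #.#: next=#  (t=0,i=3, bit5=1)
  nb #..: next=#  (t=0,i=7, bit4=1)
  nb .##: next=#  (t=0,i=4, bit3=1)
  nb .#.: next=#  (t=0,i=2, bit2=1)
  nb ..#: next=.  (t=0,i=1, bit1=0)
  nb ...: next=#  (t=0,i=0, bit0=1)
  bits 01111101 = 125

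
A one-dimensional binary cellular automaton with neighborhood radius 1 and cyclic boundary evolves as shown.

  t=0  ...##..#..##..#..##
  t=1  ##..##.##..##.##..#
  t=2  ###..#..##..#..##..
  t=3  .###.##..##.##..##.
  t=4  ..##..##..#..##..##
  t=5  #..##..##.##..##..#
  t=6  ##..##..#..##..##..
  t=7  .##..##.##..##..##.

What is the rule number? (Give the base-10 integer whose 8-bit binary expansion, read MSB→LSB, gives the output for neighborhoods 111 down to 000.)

  ### -> #   bit 7 = 1  t=1,i=0
  ##. -> #   bit 6 = 1  t=0,i=4
  #.# -> .   bit 5 = 0  t=1,i=6
  #.. -> #   bit 4 = 1  t=0,i=0
  .## -> .   bit 3 = 0  t=0,i=3
  .#. -> #   bit 2 = 1  t=0,i=7
  ..# -> .   bit 1 = 0  t=0,i=2
  ... -> #   bit 0 = 1  t=0,i=1
  bits 11010101 = 213

213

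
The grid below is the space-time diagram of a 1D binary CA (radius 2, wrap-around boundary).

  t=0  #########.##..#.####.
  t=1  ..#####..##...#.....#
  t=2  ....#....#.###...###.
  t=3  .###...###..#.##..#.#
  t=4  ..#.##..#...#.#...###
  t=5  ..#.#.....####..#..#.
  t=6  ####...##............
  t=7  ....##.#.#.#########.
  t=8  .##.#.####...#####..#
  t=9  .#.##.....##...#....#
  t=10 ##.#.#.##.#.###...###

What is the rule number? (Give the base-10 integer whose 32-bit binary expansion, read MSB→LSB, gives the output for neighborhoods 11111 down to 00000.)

  nb #####: next=#  (t=0,i=2, bit31=1)
  nb ####.: next=.  (t=0,i=7, bit30=0)
  nb ###.#: next=.  (t=0,i=8, bit29=0)
  nb ###..: next=.  (t=1,i=6, bit28=0)
  nb ##.##: next=#  (t=0,i=9, bit27=1)
  nb ##.#.: next=#  (t=7,i=6, bit26=1)
  nb ##..#: next=.  (t=0,i=12, bit25=0)
  nb ##...: next=#  (t=1,i=11, bit24=1)
  nb #.###: next=.  (t=0,i=0, bit23=0)
  nb #.##.: next=#  (t=0,i=10, bit22=1)
  nb #.#.#: next=#  (t=3,i=20, bit21=1)
  nb #.#..: next=.  (t=4,i=14, bit20=0)
  nb #..##: next=.  (t=1,i=1, bit19=0)
  nb #..#.: next=.  (t=0,i=13, bit18=0)
  nb #...#: next=#  (t=1,i=12, bit17=1)
  nb #....: next=.  (t=1,i=16, bit16=0)
  nb .####: next=.  (t=0,i=1, bit15=0)
  nb .###.: next=#  (t=2,i=12, bit14=1)
  nb .##.#: next=.  (t=7,i=5, bit13=0)
  nb .##..: next=.  (t=0,i=11, bit12=0)
  nb .#.##: next=.  (t=0,i=15, bit11=0)
  nb .#.#.: next=#  (t=3,i=19, bit10=1)
  nb .#..#: next=.  (t=1,i=0, bit9=0)
  nb .#...: next=.  (t=1,i=15, bit8=0)
  nb ..###: next=.  (t=1,i=2, bit7=0)
  nb ..##.: next=#  (t=1,i=9, bit6=1)
  nb ..#.#: next=#  (t=0,i=14, bit5=1)
  nb ..#..: next=.  (t=1,i=14, bit4=0)
  nb ...##: next=.  (t=2,i=16, bit3=0)
  nb ...#.: next=#  (t=1,i=13, bit2=1)
  nb ....#: next=#  (t=1,i=18, bit1=1)
  nb .....: next=#  (t=1,i=17, bit0=1)
  bits 10001101011000100100010001100111 = 2372027495

2372027495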